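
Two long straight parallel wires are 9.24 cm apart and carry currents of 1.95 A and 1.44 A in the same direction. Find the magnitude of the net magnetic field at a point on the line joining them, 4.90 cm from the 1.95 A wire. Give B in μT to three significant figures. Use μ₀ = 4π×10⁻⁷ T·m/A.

B ≈ 1.32 μT

Each long wire gives B = μ₀I/(2πd). Distances are d₁ = 0.049 m and d₂ = 0.0434 m.
B₁ = 7.96×10⁻⁶ T, B₂ = 6.64×10⁻⁶ T.
Between parallel currents the two contributions point in opposite directions, so they subtract. B = |B₁ − B₂| = |7.96×10⁻⁶ − 6.64×10⁻⁶| = 1.32×10⁻⁶ T.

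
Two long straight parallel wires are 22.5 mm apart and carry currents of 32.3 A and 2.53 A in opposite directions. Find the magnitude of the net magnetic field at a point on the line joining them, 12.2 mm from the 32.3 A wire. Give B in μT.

B ≈ 579 μT

Each long wire gives B = μ₀I/(2πd). Distances are d₁ = 0.0122 m and d₂ = 0.0103 m.
B₁ = 5.30×10⁻⁴ T, B₂ = 4.91×10⁻⁵ T.
Between antiparallel currents both contributions point the same way, so they add. B = B₁ + B₂ = 5.30×10⁻⁴ + 4.91×10⁻⁵ = 5.79×10⁻⁴ T.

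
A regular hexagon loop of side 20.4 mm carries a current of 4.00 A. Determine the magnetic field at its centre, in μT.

B ≈ 136 μT

Each side is a finite straight segment at perpendicular distance d = a/(2 tan(π/6)) = 0.01767 m from the centre, with end-angles ±π/6.
One side contributes B₁ = (μ₀I/4πd)·2 sin(π/6) = 2.26×10⁻⁵ T.
All 6 sides add in the same direction: B = 6 × 2.26×10⁻⁵ = 1.36×10⁻⁴ T.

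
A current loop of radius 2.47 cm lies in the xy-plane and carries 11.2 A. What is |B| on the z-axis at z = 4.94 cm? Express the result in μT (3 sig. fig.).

On the axis of a circular loop, B = μ₀IR² / [2(R²+z²)^(3/2)].
R² + z² = (0.0247)² + (0.0494)² = 0.00305 m², and (R²+z²)^(3/2) = 1.68×10⁻⁴ m³.
B = (4π×10⁻⁷ × 11.2 × 0.0006101) / (2 × 1.68×10⁻⁴) = 2.55×10⁻⁵ T.

B ≈ 25.5 μT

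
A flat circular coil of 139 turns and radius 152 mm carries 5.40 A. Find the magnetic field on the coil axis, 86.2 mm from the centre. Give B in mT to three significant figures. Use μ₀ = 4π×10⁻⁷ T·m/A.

B ≈ 2.04 mT

For an N-turn flat coil, B = Nμ₀IR²/[2(R²+z²)^(3/2)] with R = 0.152 m, z = 0.0862 m.
B = 139 × 1.47×10⁻⁵ T = 2.04×10⁻³ T.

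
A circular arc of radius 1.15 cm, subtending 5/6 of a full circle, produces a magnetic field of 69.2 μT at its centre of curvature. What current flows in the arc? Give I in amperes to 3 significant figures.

For a circular arc, B = μ₀Iφ/(4πR) with φ in radians; here φ = 5.236 rad.
So I = 4πRB/(μ₀φ) = 4π × 0.0115 × 6.92×10⁻⁵ / (4π×10⁻⁷ × 5.236) = 1.52 A.

I ≈ 1.52 A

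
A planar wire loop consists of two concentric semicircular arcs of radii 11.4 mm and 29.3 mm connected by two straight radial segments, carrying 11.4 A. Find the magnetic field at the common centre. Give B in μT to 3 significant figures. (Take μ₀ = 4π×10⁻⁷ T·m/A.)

The radial connectors point toward the centre, so dl × r̂ = 0 and they contribute nothing.
Each semicircle gives μ₀I/(4R): inner arc 3.14×10⁻⁴ T, outer arc 1.22×10⁻⁴ T.
The two arcs carry current in opposite angular senses, so their fields oppose: B = |3.14×10⁻⁴ − 1.22×10⁻⁴| = 1.92×10⁻⁴ T.

B ≈ 192 μT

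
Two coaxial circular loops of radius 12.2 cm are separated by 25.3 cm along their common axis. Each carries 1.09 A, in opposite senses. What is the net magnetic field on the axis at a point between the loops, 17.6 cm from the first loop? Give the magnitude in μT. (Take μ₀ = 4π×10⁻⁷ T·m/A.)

Each loop contributes B = μ₀IR²/[2(R²+z²)^(3/2)] on the axis, with z measured from that loop.
Loop 1 (z = 0.176 m): B₁ = 1.04×10⁻⁶ T. Loop 2 (z = 0.077 m): B₂ = 3.39×10⁻⁶ T.
The fields oppose: B = |B₁ − B₂| = 2.36×10⁻⁶ T.

B ≈ 2.36 μT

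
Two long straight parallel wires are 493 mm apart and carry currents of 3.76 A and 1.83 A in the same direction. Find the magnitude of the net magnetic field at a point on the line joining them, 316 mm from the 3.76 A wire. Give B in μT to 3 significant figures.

B ≈ 0.312 μT

Each long wire gives B = μ₀I/(2πd). Distances are d₁ = 0.316 m and d₂ = 0.177 m.
B₁ = 2.38×10⁻⁶ T, B₂ = 2.07×10⁻⁶ T.
Between parallel currents the two contributions point in opposite directions, so they subtract. B = |B₁ − B₂| = |2.38×10⁻⁶ − 2.07×10⁻⁶| = 3.12×10⁻⁷ T.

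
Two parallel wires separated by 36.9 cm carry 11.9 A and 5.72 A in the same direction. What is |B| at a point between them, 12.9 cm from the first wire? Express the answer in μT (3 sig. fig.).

B ≈ 13.7 μT

Each long wire gives B = μ₀I/(2πd). Distances are d₁ = 0.129 m and d₂ = 0.24 m.
B₁ = 1.84×10⁻⁵ T, B₂ = 4.77×10⁻⁶ T.
Between parallel currents the two contributions point in opposite directions, so they subtract. B = |B₁ − B₂| = |1.84×10⁻⁵ − 4.77×10⁻⁶| = 1.37×10⁻⁵ T.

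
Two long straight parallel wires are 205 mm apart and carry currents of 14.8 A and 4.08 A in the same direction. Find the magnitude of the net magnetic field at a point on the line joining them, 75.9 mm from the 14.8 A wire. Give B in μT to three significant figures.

B ≈ 32.7 μT

Each long wire gives B = μ₀I/(2πd). Distances are d₁ = 0.0759 m and d₂ = 0.1291 m.
B₁ = 3.90×10⁻⁵ T, B₂ = 6.32×10⁻⁶ T.
Between parallel currents the two contributions point in opposite directions, so they subtract. B = |B₁ − B₂| = |3.90×10⁻⁵ − 6.32×10⁻⁶| = 3.27×10⁻⁵ T.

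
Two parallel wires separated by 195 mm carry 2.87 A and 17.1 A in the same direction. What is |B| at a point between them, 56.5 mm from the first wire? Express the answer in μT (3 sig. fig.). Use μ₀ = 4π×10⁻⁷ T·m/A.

B ≈ 14.5 μT

Each long wire gives B = μ₀I/(2πd). Distances are d₁ = 0.0565 m and d₂ = 0.1385 m.
B₁ = 1.02×10⁻⁵ T, B₂ = 2.47×10⁻⁵ T.
Between parallel currents the two contributions point in opposite directions, so they subtract. B = |B₁ − B₂| = |1.02×10⁻⁵ − 2.47×10⁻⁵| = 1.45×10⁻⁵ T.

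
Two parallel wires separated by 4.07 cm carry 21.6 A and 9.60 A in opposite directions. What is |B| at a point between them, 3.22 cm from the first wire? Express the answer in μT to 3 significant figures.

B ≈ 360 μT

Each long wire gives B = μ₀I/(2πd). Distances are d₁ = 0.0322 m and d₂ = 0.0085 m.
B₁ = 1.34×10⁻⁴ T, B₂ = 2.26×10⁻⁴ T.
Between antiparallel currents both contributions point the same way, so they add. B = B₁ + B₂ = 1.34×10⁻⁴ + 2.26×10⁻⁴ = 3.60×10⁻⁴ T.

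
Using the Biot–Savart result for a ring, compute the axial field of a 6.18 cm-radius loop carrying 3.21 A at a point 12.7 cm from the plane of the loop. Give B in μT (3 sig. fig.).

On the axis of a circular loop, B = μ₀IR² / [2(R²+z²)^(3/2)].
R² + z² = (0.0618)² + (0.127)² = 0.01995 m², and (R²+z²)^(3/2) = 2.82×10⁻³ m³.
B = (4π×10⁻⁷ × 3.21 × 0.003819) / (2 × 2.82×10⁻³) = 2.73×10⁻⁶ T.

B ≈ 2.73 μT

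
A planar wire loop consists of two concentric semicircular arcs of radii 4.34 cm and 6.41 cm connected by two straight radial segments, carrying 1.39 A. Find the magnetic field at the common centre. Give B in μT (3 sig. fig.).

B ≈ 3.25 μT

The radial connectors point toward the centre, so dl × r̂ = 0 and they contribute nothing.
Each semicircle gives μ₀I/(4R): inner arc 1.01×10⁻⁵ T, outer arc 6.81×10⁻⁶ T.
The two arcs carry current in opposite angular senses, so their fields oppose: B = |1.01×10⁻⁵ − 6.81×10⁻⁶| = 3.25×10⁻⁶ T.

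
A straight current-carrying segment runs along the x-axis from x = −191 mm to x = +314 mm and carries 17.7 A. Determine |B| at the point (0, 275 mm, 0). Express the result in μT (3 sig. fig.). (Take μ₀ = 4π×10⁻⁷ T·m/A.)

For a finite straight segment, B = (μ₀I/4πd)(sinθ₁ + sinθ₂), where θ₁, θ₂ are the angles from the perpendicular to each end.
The perpendicular distance is d = 0.275 m; the end-offsets along the wire are a = 0.191 m and b = 0.314 m.
sinθ₁ = 0.191/√(0.191²+0.275²) = 0.5705; sinθ₂ = 0.314/√(0.314²+0.275²) = 0.7523.
B = (4π×10⁻⁷ × 17.7) / (4π × 0.275) × (0.5705 + 0.7523) = 8.51×10⁻⁶ T.

B ≈ 8.51 μT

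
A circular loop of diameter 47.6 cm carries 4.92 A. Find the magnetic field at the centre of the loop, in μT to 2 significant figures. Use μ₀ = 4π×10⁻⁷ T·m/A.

B ≈ 13 μT

At the centre of a circular loop the Biot–Savart law gives B = μ₀I/(2R) (so R = 0.238 m).
B = (4π×10⁻⁷ × 4.92) / (2 × 0.238) = 1.30×10⁻⁵ T.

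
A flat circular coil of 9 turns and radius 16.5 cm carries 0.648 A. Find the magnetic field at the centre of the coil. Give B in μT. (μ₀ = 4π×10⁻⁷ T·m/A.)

For an N-turn flat coil, B = Nμ₀I/(2R) with R = 0.165 m.
B = 9 × 2.47×10⁻⁶ T = 2.22×10⁻⁵ T.

B ≈ 22.2 μT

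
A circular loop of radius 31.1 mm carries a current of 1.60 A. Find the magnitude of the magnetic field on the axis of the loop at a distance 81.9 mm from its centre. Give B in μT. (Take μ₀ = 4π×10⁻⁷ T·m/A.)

B ≈ 1.45 μT

On the axis of a circular loop, B = μ₀IR² / [2(R²+z²)^(3/2)].
R² + z² = (0.0311)² + (0.0819)² = 0.007675 m², and (R²+z²)^(3/2) = 6.72×10⁻⁴ m³.
B = (4π×10⁻⁷ × 1.60 × 0.0009672) / (2 × 6.72×10⁻⁴) = 1.45×10⁻⁶ T.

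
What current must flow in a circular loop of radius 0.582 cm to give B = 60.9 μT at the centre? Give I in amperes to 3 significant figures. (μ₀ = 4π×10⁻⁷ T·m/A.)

I ≈ 0.564 A

At the centre of a circular loop B = μ₀I/(2R), so I = 2RB/μ₀.
With R = 0.00582 m, I = 2 × 0.00582 × 6.09×10⁻⁵ / (4π×10⁻⁷) = 0.564 A.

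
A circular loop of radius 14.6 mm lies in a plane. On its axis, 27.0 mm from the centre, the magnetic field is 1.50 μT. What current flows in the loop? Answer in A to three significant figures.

I ≈ 0.324 A

On the axis of a loop, B = μ₀IR²/[2(R²+z²)^(3/2)], so I = 2B(R²+z²)^(3/2)/(μ₀R²).
R² + z² = 0.0002132 + 0.000729 = 0.0009422 m²; raised to 3/2 gives 2.89×10⁻⁵ m³.
I = 2 × 1.50×10⁻⁶ × 2.89×10⁻⁵ / (1.26×10⁻⁶ × 0.0002132) = 0.324 A.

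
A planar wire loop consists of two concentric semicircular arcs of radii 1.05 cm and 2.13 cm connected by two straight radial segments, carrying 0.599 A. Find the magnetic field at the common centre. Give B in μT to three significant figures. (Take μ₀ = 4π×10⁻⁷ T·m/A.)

B ≈ 9.09 μT

The radial connectors point toward the centre, so dl × r̂ = 0 and they contribute nothing.
Each semicircle gives μ₀I/(4R): inner arc 1.79×10⁻⁵ T, outer arc 8.83×10⁻⁶ T.
The two arcs carry current in opposite angular senses, so their fields oppose: B = |1.79×10⁻⁵ − 8.83×10⁻⁶| = 9.09×10⁻⁶ T.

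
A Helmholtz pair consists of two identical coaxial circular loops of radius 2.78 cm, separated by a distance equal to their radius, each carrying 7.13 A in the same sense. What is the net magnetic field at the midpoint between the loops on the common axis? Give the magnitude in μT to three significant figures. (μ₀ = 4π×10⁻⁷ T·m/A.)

B ≈ 231 μT

Each loop contributes B = μ₀IR²/[2(R²+z²)^(3/2)] on the axis, with z measured from that loop.
Loop 1 (z = 0.0139 m): B₁ = 1.15×10⁻⁴ T. Loop 2 (z = 0.0139 m): B₂ = 1.15×10⁻⁴ T.
The fields add: B = B₁ + B₂ = 2.31×10⁻⁴ T.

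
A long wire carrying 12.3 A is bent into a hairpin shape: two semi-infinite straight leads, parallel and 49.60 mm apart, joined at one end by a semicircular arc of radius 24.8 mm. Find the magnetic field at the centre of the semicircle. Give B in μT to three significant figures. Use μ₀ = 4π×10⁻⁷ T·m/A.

B ≈ 255 μT

The semicircular arc contributes B_arc = μ₀I·π/(4πR) = μ₀I/(4R) = 1.56×10⁻⁴ T.
Each semi-infinite lead is at perpendicular distance R = 0.0248 m from the centre, with the perpendicular foot at its near end, so it contributes μ₀I/(4πR); both point the same way, together 9.92×10⁻⁵ T.
Arc and leads all point the same direction: B = 1.56×10⁻⁴ + 9.92×10⁻⁵ = 2.55×10⁻⁴ T.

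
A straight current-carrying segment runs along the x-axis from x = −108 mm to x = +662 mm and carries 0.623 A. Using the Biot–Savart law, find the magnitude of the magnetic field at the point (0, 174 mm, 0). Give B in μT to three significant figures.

For a finite straight segment, B = (μ₀I/4πd)(sinθ₁ + sinθ₂), where θ₁, θ₂ are the angles from the perpendicular to each end.
The perpendicular distance is d = 0.174 m; the end-offsets along the wire are a = 0.108 m and b = 0.662 m.
sinθ₁ = 0.108/√(0.108²+0.174²) = 0.5274; sinθ₂ = 0.662/√(0.662²+0.174²) = 0.9672.
B = (4π×10⁻⁷ × 0.623) / (4π × 0.174) × (0.5274 + 0.9672) = 5.35×10⁻⁷ T.

B ≈ 0.535 μT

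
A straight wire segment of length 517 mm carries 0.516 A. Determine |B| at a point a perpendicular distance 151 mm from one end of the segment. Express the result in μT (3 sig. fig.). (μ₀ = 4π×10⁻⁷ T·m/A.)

B ≈ 0.328 μT

For a finite straight segment, B = (μ₀I/4πd)(sinθ₁ + sinθ₂), where θ₁, θ₂ are the angles from the perpendicular to each end.
The perpendicular foot is at one end, so the two end-offsets along the wire are 0 and L = 0.517 m.
sinθ₁ = 0/√(0²+0.151²) = 0.0000; sinθ₂ = 0.517/√(0.517²+0.151²) = 0.9599.
B = (4π×10⁻⁷ × 0.516) / (4π × 0.151) × (0.0000 + 0.9599) = 3.28×10⁻⁷ T.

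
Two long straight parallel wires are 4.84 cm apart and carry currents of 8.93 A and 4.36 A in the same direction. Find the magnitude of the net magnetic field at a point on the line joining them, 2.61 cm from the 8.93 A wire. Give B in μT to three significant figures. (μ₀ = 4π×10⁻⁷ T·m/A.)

B ≈ 29.3 μT

Each long wire gives B = μ₀I/(2πd). Distances are d₁ = 0.0261 m and d₂ = 0.0223 m.
B₁ = 6.84×10⁻⁵ T, B₂ = 3.91×10⁻⁵ T.
Between parallel currents the two contributions point in opposite directions, so they subtract. B = |B₁ − B₂| = |6.84×10⁻⁵ − 3.91×10⁻⁵| = 2.93×10⁻⁵ T.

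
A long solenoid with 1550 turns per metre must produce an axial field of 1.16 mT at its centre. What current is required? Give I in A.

I ≈ 0.596 A

Inside a long solenoid B = μ₀nI with n = 1550 m⁻¹, so I = B/(μ₀n).
I = 1.16×10⁻³ / (4π×10⁻⁷ × 1550) = 0.596 A.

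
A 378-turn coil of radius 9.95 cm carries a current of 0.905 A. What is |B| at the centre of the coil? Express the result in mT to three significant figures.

For an N-turn flat coil, B = Nμ₀I/(2R) with R = 0.0995 m.
B = 378 × 5.71×10⁻⁶ T = 2.16×10⁻³ T.

B ≈ 2.16 mT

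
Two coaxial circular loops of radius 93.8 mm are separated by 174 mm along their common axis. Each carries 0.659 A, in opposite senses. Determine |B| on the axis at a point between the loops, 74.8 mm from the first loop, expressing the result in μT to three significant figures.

Each loop contributes B = μ₀IR²/[2(R²+z²)^(3/2)] on the axis, with z measured from that loop.
Loop 1 (z = 0.0748 m): B₁ = 2.11×10⁻⁶ T. Loop 2 (z = 0.0992 m): B₂ = 1.43×10⁻⁶ T.
The fields oppose: B = |B₁ − B₂| = 6.78×10⁻⁷ T.

B ≈ 0.678 μT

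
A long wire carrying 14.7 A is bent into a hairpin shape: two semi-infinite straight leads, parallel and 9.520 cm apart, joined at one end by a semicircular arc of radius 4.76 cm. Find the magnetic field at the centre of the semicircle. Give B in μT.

B ≈ 159 μT

The semicircular arc contributes B_arc = μ₀I·π/(4πR) = μ₀I/(4R) = 9.70×10⁻⁵ T.
Each semi-infinite lead is at perpendicular distance R = 0.0476 m from the centre, with the perpendicular foot at its near end, so it contributes μ₀I/(4πR); both point the same way, together 6.18×10⁻⁵ T.
Arc and leads all point the same direction: B = 9.70×10⁻⁵ + 6.18×10⁻⁵ = 1.59×10⁻⁴ T.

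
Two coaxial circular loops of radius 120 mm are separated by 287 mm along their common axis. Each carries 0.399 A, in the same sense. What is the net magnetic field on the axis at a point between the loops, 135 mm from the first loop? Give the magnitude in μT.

Each loop contributes B = μ₀IR²/[2(R²+z²)^(3/2)] on the axis, with z measured from that loop.
Loop 1 (z = 0.135 m): B₁ = 6.13×10⁻⁷ T. Loop 2 (z = 0.152 m): B₂ = 4.97×10⁻⁷ T.
The fields add: B = B₁ + B₂ = 1.11×10⁻⁶ T.

B ≈ 1.11 μT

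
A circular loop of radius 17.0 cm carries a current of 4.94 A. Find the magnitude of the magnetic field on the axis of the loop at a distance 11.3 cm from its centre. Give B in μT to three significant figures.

B ≈ 10.5 μT

On the axis of a circular loop, B = μ₀IR² / [2(R²+z²)^(3/2)].
R² + z² = (0.17)² + (0.113)² = 0.04167 m², and (R²+z²)^(3/2) = 8.51×10⁻³ m³.
B = (4π×10⁻⁷ × 4.94 × 0.0289) / (2 × 8.51×10⁻³) = 1.05×10⁻⁵ T.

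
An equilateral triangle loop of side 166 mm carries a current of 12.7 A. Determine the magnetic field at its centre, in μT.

Each side is a finite straight segment at perpendicular distance d = a/(2 tan(π/3)) = 0.04792 m from the centre, with end-angles ±π/3.
One side contributes B₁ = (μ₀I/4πd)·2 sin(π/3) = 4.59×10⁻⁵ T.
All 3 sides add in the same direction: B = 3 × 4.59×10⁻⁵ = 1.38×10⁻⁴ T.

B ≈ 138 μT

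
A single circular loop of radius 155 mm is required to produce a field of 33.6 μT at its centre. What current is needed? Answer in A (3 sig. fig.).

I ≈ 8.29 A

At the centre of a circular loop B = μ₀I/(2R), so I = 2RB/μ₀.
With R = 0.155 m, I = 2 × 0.155 × 3.36×10⁻⁵ / (4π×10⁻⁷) = 8.29 A.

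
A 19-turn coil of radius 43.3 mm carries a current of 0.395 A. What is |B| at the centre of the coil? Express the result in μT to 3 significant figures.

For an N-turn flat coil, B = Nμ₀I/(2R) with R = 0.0433 m.
B = 19 × 5.73×10⁻⁶ T = 1.09×10⁻⁴ T.

B ≈ 109 μT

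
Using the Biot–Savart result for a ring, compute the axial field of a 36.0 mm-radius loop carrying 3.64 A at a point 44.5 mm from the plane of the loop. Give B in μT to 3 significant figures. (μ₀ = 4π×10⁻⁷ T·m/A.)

B ≈ 15.8 μT

On the axis of a circular loop, B = μ₀IR² / [2(R²+z²)^(3/2)].
R² + z² = (0.036)² + (0.0445)² = 0.003276 m², and (R²+z²)^(3/2) = 1.88×10⁻⁴ m³.
B = (4π×10⁻⁷ × 3.64 × 0.001296) / (2 × 1.88×10⁻⁴) = 1.58×10⁻⁵ T.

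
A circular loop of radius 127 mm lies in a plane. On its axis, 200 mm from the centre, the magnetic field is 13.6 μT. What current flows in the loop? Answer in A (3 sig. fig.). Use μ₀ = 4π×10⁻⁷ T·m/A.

I ≈ 17.8 A

On the axis of a loop, B = μ₀IR²/[2(R²+z²)^(3/2)], so I = 2B(R²+z²)^(3/2)/(μ₀R²).
R² + z² = 0.01613 + 0.04 = 0.05613 m²; raised to 3/2 gives 1.33×10⁻² m³.
I = 2 × 1.36×10⁻⁵ × 1.33×10⁻² / (1.26×10⁻⁶ × 0.01613) = 17.8 A.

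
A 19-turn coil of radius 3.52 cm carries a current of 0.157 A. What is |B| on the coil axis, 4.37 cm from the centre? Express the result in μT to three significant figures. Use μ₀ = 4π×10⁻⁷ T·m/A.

For an N-turn flat coil, B = Nμ₀IR²/[2(R²+z²)^(3/2)] with R = 0.0352 m, z = 0.0437 m.
B = 19 × 6.92×10⁻⁷ T = 1.31×10⁻⁵ T.

B ≈ 13.1 μT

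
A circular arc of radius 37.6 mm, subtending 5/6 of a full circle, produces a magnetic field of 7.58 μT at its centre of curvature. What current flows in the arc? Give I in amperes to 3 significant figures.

For a circular arc, B = μ₀Iφ/(4πR) with φ in radians; here φ = 5.236 rad.
So I = 4πRB/(μ₀φ) = 4π × 0.0376 × 7.58×10⁻⁶ / (4π×10⁻⁷ × 5.236) = 0.544 A.

I ≈ 0.544 A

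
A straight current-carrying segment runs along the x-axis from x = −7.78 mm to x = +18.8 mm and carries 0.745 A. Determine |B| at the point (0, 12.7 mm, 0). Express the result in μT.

For a finite straight segment, B = (μ₀I/4πd)(sinθ₁ + sinθ₂), where θ₁, θ₂ are the angles from the perpendicular to each end.
The perpendicular distance is d = 0.0127 m; the end-offsets along the wire are a = 0.00778 m and b = 0.0188 m.
sinθ₁ = 0.00778/√(0.00778²+0.0127²) = 0.5224; sinθ₂ = 0.0188/√(0.0188²+0.0127²) = 0.8286.
B = (4π×10⁻⁷ × 0.745) / (4π × 0.0127) × (0.5224 + 0.8286) = 7.93×10⁻⁶ T.

B ≈ 7.93 μT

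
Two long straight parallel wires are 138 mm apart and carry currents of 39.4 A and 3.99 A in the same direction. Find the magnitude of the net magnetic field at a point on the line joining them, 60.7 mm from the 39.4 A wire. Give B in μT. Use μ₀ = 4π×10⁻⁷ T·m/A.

Each long wire gives B = μ₀I/(2πd). Distances are d₁ = 0.0607 m and d₂ = 0.0773 m.
B₁ = 1.30×10⁻⁴ T, B₂ = 1.03×10⁻⁵ T.
Between parallel currents the two contributions point in opposite directions, so they subtract. B = |B₁ − B₂| = |1.30×10⁻⁴ − 1.03×10⁻⁵| = 1.19×10⁻⁴ T.

B ≈ 119 μT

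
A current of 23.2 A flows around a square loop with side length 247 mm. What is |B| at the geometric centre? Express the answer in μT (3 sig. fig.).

Each side is a finite straight segment at perpendicular distance d = a/(2 tan(π/4)) = 0.1235 m from the centre, with end-angles ±π/4.
One side contributes B₁ = (μ₀I/4πd)·2 sin(π/4) = 2.66×10⁻⁵ T.
All 4 sides add in the same direction: B = 4 × 2.66×10⁻⁵ = 1.06×10⁻⁴ T.

B ≈ 106 μT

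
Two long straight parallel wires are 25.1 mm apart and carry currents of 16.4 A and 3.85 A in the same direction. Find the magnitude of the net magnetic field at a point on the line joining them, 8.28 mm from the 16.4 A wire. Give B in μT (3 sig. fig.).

B ≈ 350 μT

Each long wire gives B = μ₀I/(2πd). Distances are d₁ = 0.00828 m and d₂ = 0.01682 m.
B₁ = 3.96×10⁻⁴ T, B₂ = 4.58×10⁻⁵ T.
Between parallel currents the two contributions point in opposite directions, so they subtract. B = |B₁ − B₂| = |3.96×10⁻⁴ − 4.58×10⁻⁵| = 3.50×10⁻⁴ T.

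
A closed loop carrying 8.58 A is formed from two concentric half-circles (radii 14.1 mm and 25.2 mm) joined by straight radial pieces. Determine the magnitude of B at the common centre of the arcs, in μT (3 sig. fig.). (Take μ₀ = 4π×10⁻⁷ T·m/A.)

The radial connectors point toward the centre, so dl × r̂ = 0 and they contribute nothing.
Each semicircle gives μ₀I/(4R): inner arc 1.91×10⁻⁴ T, outer arc 1.07×10⁻⁴ T.
The two arcs carry current in opposite angular senses, so their fields oppose: B = |1.91×10⁻⁴ − 1.07×10⁻⁴| = 8.42×10⁻⁵ T.

B ≈ 84.2 μT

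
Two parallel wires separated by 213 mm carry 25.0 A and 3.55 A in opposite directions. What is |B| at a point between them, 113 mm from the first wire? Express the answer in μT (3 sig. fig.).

B ≈ 51.3 μT

Each long wire gives B = μ₀I/(2πd). Distances are d₁ = 0.113 m and d₂ = 0.1 m.
B₁ = 4.42×10⁻⁵ T, B₂ = 7.10×10⁻⁶ T.
Between antiparallel currents both contributions point the same way, so they add. B = B₁ + B₂ = 4.42×10⁻⁵ + 7.10×10⁻⁶ = 5.13×10⁻⁵ T.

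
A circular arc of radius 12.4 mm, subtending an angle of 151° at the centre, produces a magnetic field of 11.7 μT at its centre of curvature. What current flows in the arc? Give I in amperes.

I ≈ 0.550 A

For a circular arc, B = μ₀Iφ/(4πR) with φ in radians; here φ = 2.635 rad.
So I = 4πRB/(μ₀φ) = 4π × 0.0124 × 1.17×10⁻⁵ / (4π×10⁻⁷ × 2.635) = 0.550 A.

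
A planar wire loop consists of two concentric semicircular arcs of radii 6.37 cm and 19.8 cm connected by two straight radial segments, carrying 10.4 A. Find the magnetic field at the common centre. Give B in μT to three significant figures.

B ≈ 34.8 μT

The radial connectors point toward the centre, so dl × r̂ = 0 and they contribute nothing.
Each semicircle gives μ₀I/(4R): inner arc 5.13×10⁻⁵ T, outer arc 1.65×10⁻⁵ T.
The two arcs carry current in opposite angular senses, so their fields oppose: B = |5.13×10⁻⁵ − 1.65×10⁻⁵| = 3.48×10⁻⁵ T.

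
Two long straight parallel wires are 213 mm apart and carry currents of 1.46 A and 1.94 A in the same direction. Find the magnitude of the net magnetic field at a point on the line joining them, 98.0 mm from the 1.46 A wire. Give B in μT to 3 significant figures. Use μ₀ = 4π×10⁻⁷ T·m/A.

Each long wire gives B = μ₀I/(2πd). Distances are d₁ = 0.098 m and d₂ = 0.115 m.
B₁ = 2.98×10⁻⁶ T, B₂ = 3.37×10⁻⁶ T.
Between parallel currents the two contributions point in opposite directions, so they subtract. B = |B₁ − B₂| = |2.98×10⁻⁶ − 3.37×10⁻⁶| = 3.94×10⁻⁷ T.

B ≈ 0.394 μT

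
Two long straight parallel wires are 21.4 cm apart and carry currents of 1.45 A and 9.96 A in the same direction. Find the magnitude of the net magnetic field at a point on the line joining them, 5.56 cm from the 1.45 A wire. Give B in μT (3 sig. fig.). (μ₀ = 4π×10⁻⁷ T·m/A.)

B ≈ 7.36 μT

Each long wire gives B = μ₀I/(2πd). Distances are d₁ = 0.0556 m and d₂ = 0.1584 m.
B₁ = 5.22×10⁻⁶ T, B₂ = 1.26×10⁻⁵ T.
Between parallel currents the two contributions point in opposite directions, so they subtract. B = |B₁ − B₂| = |5.22×10⁻⁶ − 1.26×10⁻⁵| = 7.36×10⁻⁶ T.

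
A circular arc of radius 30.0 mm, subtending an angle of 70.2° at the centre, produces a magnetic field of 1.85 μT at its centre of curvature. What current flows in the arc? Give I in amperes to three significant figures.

I ≈ 0.453 A

For a circular arc, B = μ₀Iφ/(4πR) with φ in radians; here φ = 1.225 rad.
So I = 4πRB/(μ₀φ) = 4π × 0.03 × 1.85×10⁻⁶ / (4π×10⁻⁷ × 1.225) = 0.453 A.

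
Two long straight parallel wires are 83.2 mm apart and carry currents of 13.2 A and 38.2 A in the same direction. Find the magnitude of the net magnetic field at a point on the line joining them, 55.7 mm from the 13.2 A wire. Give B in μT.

Each long wire gives B = μ₀I/(2πd). Distances are d₁ = 0.0557 m and d₂ = 0.0275 m.
B₁ = 4.74×10⁻⁵ T, B₂ = 2.78×10⁻⁴ T.
Between parallel currents the two contributions point in opposite directions, so they subtract. B = |B₁ − B₂| = |4.74×10⁻⁵ − 2.78×10⁻⁴| = 2.30×10⁻⁴ T.

B ≈ 230 μT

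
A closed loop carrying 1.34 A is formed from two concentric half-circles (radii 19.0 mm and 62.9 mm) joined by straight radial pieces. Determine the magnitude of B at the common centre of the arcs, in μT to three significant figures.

B ≈ 15.5 μT

The radial connectors point toward the centre, so dl × r̂ = 0 and they contribute nothing.
Each semicircle gives μ₀I/(4R): inner arc 2.22×10⁻⁵ T, outer arc 6.69×10⁻⁶ T.
The two arcs carry current in opposite angular senses, so their fields oppose: B = |2.22×10⁻⁵ − 6.69×10⁻⁶| = 1.55×10⁻⁵ T.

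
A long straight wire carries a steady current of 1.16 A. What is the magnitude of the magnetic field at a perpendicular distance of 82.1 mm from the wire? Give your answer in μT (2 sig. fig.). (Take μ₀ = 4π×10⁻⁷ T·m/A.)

B ≈ 2.8 μT

For an infinitely long straight wire, B = μ₀I/(2πd).
B = (4π×10⁻⁷ × 1.16) / (2π × 0.0821) = 2.83×10⁻⁶ T.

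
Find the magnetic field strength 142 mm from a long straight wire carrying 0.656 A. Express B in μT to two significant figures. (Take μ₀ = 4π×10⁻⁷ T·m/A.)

B ≈ 0.92 μT

For an infinitely long straight wire, B = μ₀I/(2πd).
B = (4π×10⁻⁷ × 0.656) / (2π × 0.142) = 9.24×10⁻⁷ T.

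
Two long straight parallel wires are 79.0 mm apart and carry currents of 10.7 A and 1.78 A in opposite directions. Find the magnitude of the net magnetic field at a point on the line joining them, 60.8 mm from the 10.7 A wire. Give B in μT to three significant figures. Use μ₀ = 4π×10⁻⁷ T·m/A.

B ≈ 54.8 μT

Each long wire gives B = μ₀I/(2πd). Distances are d₁ = 0.0608 m and d₂ = 0.0182 m.
B₁ = 3.52×10⁻⁵ T, B₂ = 1.96×10⁻⁵ T.
Between antiparallel currents both contributions point the same way, so they add. B = B₁ + B₂ = 3.52×10⁻⁵ + 1.96×10⁻⁵ = 5.48×10⁻⁵ T.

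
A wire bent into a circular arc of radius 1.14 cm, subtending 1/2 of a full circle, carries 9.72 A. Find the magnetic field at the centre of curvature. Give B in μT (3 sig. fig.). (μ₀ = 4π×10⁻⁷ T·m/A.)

B ≈ 268 μT

The Biot–Savart field of a circular arc at its centre is B = μ₀Iφ/(4πR), with φ = 3.142 rad.
B = (4π×10⁻⁷ × 9.72 × 3.142) / (4π × 0.0114) = 2.68×10⁻⁴ T.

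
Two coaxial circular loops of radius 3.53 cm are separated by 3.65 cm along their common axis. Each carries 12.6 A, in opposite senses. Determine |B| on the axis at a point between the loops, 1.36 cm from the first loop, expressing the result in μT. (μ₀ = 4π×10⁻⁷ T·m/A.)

B ≈ 49.8 μT

Each loop contributes B = μ₀IR²/[2(R²+z²)^(3/2)] on the axis, with z measured from that loop.
Loop 1 (z = 0.0136 m): B₁ = 1.82×10⁻⁴ T. Loop 2 (z = 0.0229 m): B₂ = 1.32×10⁻⁴ T.
The fields oppose: B = |B₁ − B₂| = 4.98×10⁻⁵ T.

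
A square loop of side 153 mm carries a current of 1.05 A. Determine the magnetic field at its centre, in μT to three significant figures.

Each side is a finite straight segment at perpendicular distance d = a/(2 tan(π/4)) = 0.0765 m from the centre, with end-angles ±π/4.
One side contributes B₁ = (μ₀I/4πd)·2 sin(π/4) = 1.94×10⁻⁶ T.
All 4 sides add in the same direction: B = 4 × 1.94×10⁻⁶ = 7.76×10⁻⁶ T.

B ≈ 7.76 μT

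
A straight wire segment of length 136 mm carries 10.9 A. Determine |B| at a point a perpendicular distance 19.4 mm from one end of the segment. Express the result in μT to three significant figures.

For a finite straight segment, B = (μ₀I/4πd)(sinθ₁ + sinθ₂), where θ₁, θ₂ are the angles from the perpendicular to each end.
The perpendicular foot is at one end, so the two end-offsets along the wire are 0 and L = 0.136 m.
sinθ₁ = 0/√(0²+0.0194²) = 0.0000; sinθ₂ = 0.136/√(0.136²+0.0194²) = 0.9900.
B = (4π×10⁻⁷ × 10.9) / (4π × 0.0194) × (0.0000 + 0.9900) = 5.56×10⁻⁵ T.

B ≈ 55.6 μT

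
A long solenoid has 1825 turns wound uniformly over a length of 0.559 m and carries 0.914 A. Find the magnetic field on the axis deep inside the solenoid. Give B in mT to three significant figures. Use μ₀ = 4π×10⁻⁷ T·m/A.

Inside a long solenoid, B = μ₀nI with n = 3265 turns/m.
B = 4π×10⁻⁷ × 3265 × 0.914 = 3.75×10⁻³ T.

B ≈ 3.75 mT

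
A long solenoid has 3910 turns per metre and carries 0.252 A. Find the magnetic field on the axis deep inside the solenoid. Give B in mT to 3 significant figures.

B ≈ 1.24 mT

Inside a long solenoid, B = μ₀nI with n = 3910 turns/m.
B = 4π×10⁻⁷ × 3910 × 0.252 = 1.24×10⁻³ T.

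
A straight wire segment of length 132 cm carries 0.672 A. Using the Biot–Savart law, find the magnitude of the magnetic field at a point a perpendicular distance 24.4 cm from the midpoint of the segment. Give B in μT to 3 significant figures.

For a finite straight segment, B = (μ₀I/4πd)(sinθ₁ + sinθ₂), where θ₁, θ₂ are the angles from the perpendicular to each end.
The perpendicular from the point meets the wire at its midpoint, so each end is L/2 = 0.66 m away along the wire.
sinθ₁ = 0.66/√(0.66²+0.244²) = 0.9380; sinθ₂ = 0.66/√(0.66²+0.244²) = 0.9380.
B = (4π×10⁻⁷ × 0.672) / (4π × 0.244) × (0.9380 + 0.9380) = 5.17×10⁻⁷ T.

B ≈ 0.517 μT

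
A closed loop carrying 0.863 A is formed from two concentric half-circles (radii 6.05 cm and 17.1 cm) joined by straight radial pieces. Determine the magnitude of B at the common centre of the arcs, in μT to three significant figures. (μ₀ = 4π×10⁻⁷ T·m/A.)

The radial connectors point toward the centre, so dl × r̂ = 0 and they contribute nothing.
Each semicircle gives μ₀I/(4R): inner arc 4.48×10⁻⁶ T, outer arc 1.59×10⁻⁶ T.
The two arcs carry current in opposite angular senses, so their fields oppose: B = |4.48×10⁻⁶ − 1.59×10⁻⁶| = 2.90×10⁻⁶ T.

B ≈ 2.90 μT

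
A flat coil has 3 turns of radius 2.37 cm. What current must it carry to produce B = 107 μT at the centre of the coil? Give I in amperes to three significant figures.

I ≈ 1.35 A

For an N-turn coil, B = Nμ₀I/(2R) with R = 0.0237 m, so I = 2RB/(Nμ₀) = 2 × 0.0237 × 1.07×10⁻⁴ / (3 × 4π×10⁻⁷) = 1.35 A.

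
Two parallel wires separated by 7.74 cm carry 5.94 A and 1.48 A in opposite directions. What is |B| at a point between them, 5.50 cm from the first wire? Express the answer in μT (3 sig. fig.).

Each long wire gives B = μ₀I/(2πd). Distances are d₁ = 0.055 m and d₂ = 0.0224 m.
B₁ = 2.16×10⁻⁵ T, B₂ = 1.32×10⁻⁵ T.
Between antiparallel currents both contributions point the same way, so they add. B = B₁ + B₂ = 2.16×10⁻⁵ + 1.32×10⁻⁵ = 3.48×10⁻⁵ T.

B ≈ 34.8 μT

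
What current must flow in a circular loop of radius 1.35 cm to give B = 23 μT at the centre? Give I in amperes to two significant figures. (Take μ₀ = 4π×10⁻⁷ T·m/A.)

I ≈ 0.49 A

At the centre of a circular loop B = μ₀I/(2R), so I = 2RB/μ₀.
With R = 0.0135 m, I = 2 × 0.0135 × 2.30×10⁻⁵ / (4π×10⁻⁷) = 0.494 A.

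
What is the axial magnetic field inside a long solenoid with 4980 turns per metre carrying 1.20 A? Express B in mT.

Inside a long solenoid, B = μ₀nI with n = 4980 turns/m.
B = 4π×10⁻⁷ × 4980 × 1.20 = 7.51×10⁻³ T.

B ≈ 7.51 mT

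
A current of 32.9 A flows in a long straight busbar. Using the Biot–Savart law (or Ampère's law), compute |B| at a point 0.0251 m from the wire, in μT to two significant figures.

B ≈ 260 μT

For an infinitely long straight wire, B = μ₀I/(2πd).
B = (4π×10⁻⁷ × 32.9) / (2π × 0.0251) = 2.62×10⁻⁴ T.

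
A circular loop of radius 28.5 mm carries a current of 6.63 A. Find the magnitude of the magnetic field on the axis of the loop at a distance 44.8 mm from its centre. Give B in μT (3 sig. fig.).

On the axis of a circular loop, B = μ₀IR² / [2(R²+z²)^(3/2)].
R² + z² = (0.0285)² + (0.0448)² = 0.002819 m², and (R²+z²)^(3/2) = 1.50×10⁻⁴ m³.
B = (4π×10⁻⁷ × 6.63 × 0.0008123) / (2 × 1.50×10⁻⁴) = 2.26×10⁻⁵ T.

B ≈ 22.6 μT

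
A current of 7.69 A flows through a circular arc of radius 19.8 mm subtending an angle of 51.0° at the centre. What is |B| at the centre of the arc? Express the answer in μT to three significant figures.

B ≈ 34.6 μT

The Biot–Savart field of a circular arc at its centre is B = μ₀Iφ/(4πR), with φ = 0.8901 rad.
B = (4π×10⁻⁷ × 7.69 × 0.8901) / (4π × 0.0198) = 3.46×10⁻⁵ T.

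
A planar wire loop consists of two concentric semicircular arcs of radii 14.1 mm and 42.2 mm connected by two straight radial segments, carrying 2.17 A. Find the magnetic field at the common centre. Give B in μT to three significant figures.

The radial connectors point toward the centre, so dl × r̂ = 0 and they contribute nothing.
Each semicircle gives μ₀I/(4R): inner arc 4.83×10⁻⁵ T, outer arc 1.62×10⁻⁵ T.
The two arcs carry current in opposite angular senses, so their fields oppose: B = |4.83×10⁻⁵ − 1.62×10⁻⁵| = 3.22×10⁻⁵ T.

B ≈ 32.2 μT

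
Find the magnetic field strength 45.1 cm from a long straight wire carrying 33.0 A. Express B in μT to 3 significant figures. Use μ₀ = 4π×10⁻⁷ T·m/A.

For an infinitely long straight wire, B = μ₀I/(2πd).
B = (4π×10⁻⁷ × 33.0) / (2π × 0.451) = 1.46×10⁻⁵ T.

B ≈ 14.6 μT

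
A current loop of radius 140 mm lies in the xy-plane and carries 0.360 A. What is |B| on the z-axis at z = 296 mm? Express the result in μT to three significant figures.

On the axis of a circular loop, B = μ₀IR² / [2(R²+z²)^(3/2)].
R² + z² = (0.14)² + (0.296)² = 0.1072 m², and (R²+z²)^(3/2) = 3.51×10⁻² m³.
B = (4π×10⁻⁷ × 0.360 × 0.0196) / (2 × 3.51×10⁻²) = 1.26×10⁻⁷ T.

B ≈ 0.126 μT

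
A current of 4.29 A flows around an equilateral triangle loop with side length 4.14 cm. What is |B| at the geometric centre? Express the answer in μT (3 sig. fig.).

Each side is a finite straight segment at perpendicular distance d = a/(2 tan(π/3)) = 0.01195 m from the centre, with end-angles ±π/3.
One side contributes B₁ = (μ₀I/4πd)·2 sin(π/3) = 6.22×10⁻⁵ T.
All 3 sides add in the same direction: B = 3 × 6.22×10⁻⁵ = 1.87×10⁻⁴ T.

B ≈ 187 μT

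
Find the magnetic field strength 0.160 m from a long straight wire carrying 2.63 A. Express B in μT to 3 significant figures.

For an infinitely long straight wire, B = μ₀I/(2πd).
B = (4π×10⁻⁷ × 2.63) / (2π × 0.16) = 3.29×10⁻⁶ T.

B ≈ 3.29 μT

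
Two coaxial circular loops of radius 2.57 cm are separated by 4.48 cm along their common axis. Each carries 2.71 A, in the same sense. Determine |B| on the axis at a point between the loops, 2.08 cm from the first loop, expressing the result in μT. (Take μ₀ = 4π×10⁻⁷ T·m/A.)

B ≈ 57.0 μT

Each loop contributes B = μ₀IR²/[2(R²+z²)^(3/2)] on the axis, with z measured from that loop.
Loop 1 (z = 0.0208 m): B₁ = 3.11×10⁻⁵ T. Loop 2 (z = 0.024 m): B₂ = 2.59×10⁻⁵ T.
The fields add: B = B₁ + B₂ = 5.70×10⁻⁵ T.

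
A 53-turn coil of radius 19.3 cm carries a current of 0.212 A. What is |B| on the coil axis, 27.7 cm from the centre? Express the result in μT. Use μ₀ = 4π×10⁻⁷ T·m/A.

B ≈ 6.83 μT

For an N-turn flat coil, B = Nμ₀IR²/[2(R²+z²)^(3/2)] with R = 0.193 m, z = 0.277 m.
B = 53 × 1.29×10⁻⁷ T = 6.83×10⁻⁶ T.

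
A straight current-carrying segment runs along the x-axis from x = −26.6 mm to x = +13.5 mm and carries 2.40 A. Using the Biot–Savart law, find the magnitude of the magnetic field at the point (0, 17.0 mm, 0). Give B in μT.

For a finite straight segment, B = (μ₀I/4πd)(sinθ₁ + sinθ₂), where θ₁, θ₂ are the angles from the perpendicular to each end.
The perpendicular distance is d = 0.017 m; the end-offsets along the wire are a = 0.0266 m and b = 0.0135 m.
sinθ₁ = 0.0266/√(0.0266²+0.017²) = 0.8426; sinθ₂ = 0.0135/√(0.0135²+0.017²) = 0.6219.
B = (4π×10⁻⁷ × 2.40) / (4π × 0.017) × (0.8426 + 0.6219) = 2.07×10⁻⁵ T.

B ≈ 20.7 μT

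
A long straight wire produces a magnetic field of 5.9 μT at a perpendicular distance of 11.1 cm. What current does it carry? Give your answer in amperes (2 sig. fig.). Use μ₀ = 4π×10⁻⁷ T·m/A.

I ≈ 3.3 A

For a long straight wire B = μ₀I/(2πd), so I = 2πdB/μ₀.
I = 2π × 0.111 × 5.90×10⁻⁶ / (4π×10⁻⁷) = 3.27 A.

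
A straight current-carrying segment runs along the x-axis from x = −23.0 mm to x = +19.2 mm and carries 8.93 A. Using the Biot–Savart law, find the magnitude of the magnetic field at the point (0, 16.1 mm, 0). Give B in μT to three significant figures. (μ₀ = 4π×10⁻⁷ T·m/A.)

For a finite straight segment, B = (μ₀I/4πd)(sinθ₁ + sinθ₂), where θ₁, θ₂ are the angles from the perpendicular to each end.
The perpendicular distance is d = 0.0161 m; the end-offsets along the wire are a = 0.023 m and b = 0.0192 m.
sinθ₁ = 0.023/√(0.023²+0.0161²) = 0.8192; sinθ₂ = 0.0192/√(0.0192²+0.0161²) = 0.7663.
B = (4π×10⁻⁷ × 8.93) / (4π × 0.0161) × (0.8192 + 0.7663) = 8.79×10⁻⁵ T.

B ≈ 87.9 μT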